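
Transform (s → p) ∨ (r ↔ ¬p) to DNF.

(s → p) ∨ (r ↔ ¬p)
= ¬s ∨ p ∨ (r ↔ ¬p)   [eliminate →]
= ¬s ∨ p ∨ ((r → ¬p) ∧ (¬p → r))   [eliminate ↔]
= ¬s ∨ p ∨ ((¬r ∨ ¬p) ∧ (¬p → r))   [eliminate →]
= ¬s ∨ p ∨ ((¬r ∨ ¬p) ∧ (¬¬p ∨ r))   [eliminate →]
= ¬s ∨ p ∨ ((¬r ∨ ¬p) ∧ (p ∨ r))   [double negation]
= ¬s ∨ p ∨ (¬r ∧ p) ∨ (¬r ∧ r) ∨ (¬p ∧ p) ∨ (¬p ∧ r)   [distribute ∧ over ∨]
= ¬s ∨ p ∨ (¬p ∧ r)   [simplify]

¬s ∨ p ∨ (¬p ∧ r)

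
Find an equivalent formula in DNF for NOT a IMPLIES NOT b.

a OR NOT b

NOT a IMPLIES NOT b
= NOT NOT a OR NOT b
= a OR NOT b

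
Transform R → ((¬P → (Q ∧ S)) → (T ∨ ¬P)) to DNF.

R → ((¬P → (Q ∧ S)) → (T ∨ ¬P))
⇔ ¬R ∨ ((¬P → (Q ∧ S)) → (T ∨ ¬P))   (eliminate →)
⇔ ¬R ∨ ¬(¬P → (Q ∧ S)) ∨ T ∨ ¬P   (eliminate →)
⇔ ¬R ∨ ¬(¬¬P ∨ (Q ∧ S)) ∨ T ∨ ¬P   (eliminate →)
⇔ ¬R ∨ (¬¬¬P ∧ ¬(Q ∧ S)) ∨ T ∨ ¬P   (De Morgan)
⇔ ¬R ∨ (¬P ∧ ¬(Q ∧ S)) ∨ T ∨ ¬P   (double negation)
⇔ ¬R ∨ (¬P ∧ (¬Q ∨ ¬S)) ∨ T ∨ ¬P   (De Morgan)
⇔ ¬R ∨ (¬P ∧ ¬Q) ∨ (¬P ∧ ¬S) ∨ T ∨ ¬P   (distribute ∧ over ∨)
⇔ ¬R ∨ T ∨ ¬P   (simplify)

¬R ∨ T ∨ ¬P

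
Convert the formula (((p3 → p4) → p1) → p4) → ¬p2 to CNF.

(p3 ∨ p1 ∨ ¬p2) ∧ (¬p4 ∨ ¬p2)

(((p3 → p4) → p1) → p4) → ¬p2
⇔ ¬(((p3 → p4) → p1) → p4) ∨ ¬p2   [eliminate →]
⇔ ¬(¬((p3 → p4) → p1) ∨ p4) ∨ ¬p2   [eliminate →]
⇔ ¬(¬(¬(p3 → p4) ∨ p1) ∨ p4) ∨ ¬p2   [eliminate →]
⇔ ¬(¬(¬(¬p3 ∨ p4) ∨ p1) ∨ p4) ∨ ¬p2   [eliminate →]
⇔ (¬¬(¬(¬p3 ∨ p4) ∨ p1) ∧ ¬p4) ∨ ¬p2   [De Morgan]
⇔ ((¬(¬p3 ∨ p4) ∨ p1) ∧ ¬p4) ∨ ¬p2   [double negation]
⇔ (((¬¬p3 ∧ ¬p4) ∨ p1) ∧ ¬p4) ∨ ¬p2   [De Morgan]
⇔ (((p3 ∧ ¬p4) ∨ p1) ∧ ¬p4) ∨ ¬p2   [double negation]
⇔ (p3 ∨ p1 ∨ ¬p2) ∧ (¬p4 ∨ p1 ∨ ¬p2) ∧ (¬p4 ∨ ¬p2)   [distribute ∨ over ∧]
⇔ (p3 ∨ p1 ∨ ¬p2) ∧ (¬p4 ∨ ¬p2)   [simplify]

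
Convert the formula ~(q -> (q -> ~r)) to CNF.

~(q -> (q -> ~r))
≡ ~(~q | (q -> ~r))   — eliminate ->
≡ ~(~q | ~q | ~r)   — eliminate ->
≡ ~~q & ~~q & ~~r   — De Morgan
≡ q & ~~q & ~~r   — double negation
≡ q & q & ~~r   — double negation
≡ q & q & r   — double negation
≡ q & r   — simplify

q & r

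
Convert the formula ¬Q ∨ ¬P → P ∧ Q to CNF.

Q ∧ P

¬Q ∨ ¬P → P ∧ Q
≡ ¬(¬Q ∨ ¬P) ∨ P ∧ Q   [eliminate →]
≡ ¬¬Q ∧ ¬¬P ∨ P ∧ Q   [De Morgan]
≡ Q ∧ ¬¬P ∨ P ∧ Q   [double negation]
≡ Q ∧ P ∨ P ∧ Q   [double negation]
≡ (Q ∨ P) ∧ (Q ∨ Q) ∧ (P ∨ P) ∧ (P ∨ Q)   [distribute ∨ over ∧]
≡ Q ∧ P   [simplify]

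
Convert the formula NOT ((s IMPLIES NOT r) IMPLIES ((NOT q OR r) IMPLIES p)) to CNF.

NOT ((s IMPLIES NOT r) IMPLIES ((NOT q OR r) IMPLIES p))
≡ NOT (NOT (s IMPLIES NOT r) OR ((NOT q OR r) IMPLIES p))   [eliminate IMPLIES]
≡ NOT (NOT (NOT s OR NOT r) OR ((NOT q OR r) IMPLIES p))   [eliminate IMPLIES]
≡ NOT (NOT (NOT s OR NOT r) OR NOT (NOT q OR r) OR p)   [eliminate IMPLIES]
≡ NOT NOT (NOT s OR NOT r) AND NOT NOT (NOT q OR r) AND NOT p   [De Morgan]
≡ (NOT s OR NOT r) AND NOT NOT (NOT q OR r) AND NOT p   [double negation]
≡ (NOT s OR NOT r) AND (NOT q OR r) AND NOT p   [double negation]

(NOT s OR NOT r) AND (NOT q OR r) AND NOT p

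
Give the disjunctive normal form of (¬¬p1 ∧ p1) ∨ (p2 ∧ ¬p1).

p1 ∨ (p2 ∧ ¬p1)

(¬¬p1 ∧ p1) ∨ (p2 ∧ ¬p1)
≡ (p1 ∧ p1) ∨ (p2 ∧ ¬p1)   (double negation)
≡ p1 ∨ (p2 ∧ ¬p1)   (simplify)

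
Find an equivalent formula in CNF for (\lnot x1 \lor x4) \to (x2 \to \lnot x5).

(x1 \lor \lnot x2 \lor \lnot x5) \land (\lnot x4 \lor \lnot x2 \lor \lnot x5)

(\lnot x1 \lor x4) \to (x2 \to \lnot x5)
≡ \lnot (\lnot x1 \lor x4) \lor (x2 \to \lnot x5)
≡ \lnot (\lnot x1 \lor x4) \lor \lnot x2 \lor \lnot x5
≡ (\lnot \lnot x1 \land \lnot x4) \lor \lnot x2 \lor \lnot x5
≡ (x1 \land \lnot x4) \lor \lnot x2 \lor \lnot x5
≡ (x1 \lor \lnot x2 \lor \lnot x5) \land (\lnot x4 \lor \lnot x2 \lor \lnot x5)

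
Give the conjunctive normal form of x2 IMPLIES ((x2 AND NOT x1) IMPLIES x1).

NOT x2 OR x1

x2 IMPLIES ((x2 AND NOT x1) IMPLIES x1)
= NOT x2 OR ((x2 AND NOT x1) IMPLIES x1)   [eliminate IMPLIES]
= NOT x2 OR NOT (x2 AND NOT x1) OR x1   [eliminate IMPLIES]
= NOT x2 OR NOT x2 OR NOT NOT x1 OR x1   [De Morgan]
= NOT x2 OR NOT x2 OR x1 OR x1   [double negation]
= NOT x2 OR x1   [simplify]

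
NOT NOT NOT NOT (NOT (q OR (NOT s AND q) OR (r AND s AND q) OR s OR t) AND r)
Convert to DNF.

NOT q AND NOT s AND NOT t AND r

NOT NOT NOT NOT (NOT (q OR (NOT s AND q) OR (r AND s AND q) OR s OR t) AND r)
⇔ NOT NOT (NOT (q OR (NOT s AND q) OR (r AND s AND q) OR s OR t) AND r)   [double negation]
⇔ NOT (q OR (NOT s AND q) OR (r AND s AND q) OR s OR t) AND r   [double negation]
⇔ NOT q AND NOT (NOT s AND q) AND NOT (r AND s AND q) AND NOT s AND NOT t AND r   [De Morgan]
⇔ NOT q AND (NOT NOT s OR NOT q) AND NOT (r AND s AND q) AND NOT s AND NOT t AND r   [De Morgan]
⇔ NOT q AND (s OR NOT q) AND NOT (r AND s AND q) AND NOT s AND NOT t AND r   [double negation]
⇔ NOT q AND (s OR NOT q) AND (NOT r OR NOT s OR NOT q) AND NOT s AND NOT t AND r   [De Morgan]
⇔ (NOT q AND s AND NOT r AND NOT s AND NOT t AND r) OR (NOT q AND s AND NOT s AND NOT s AND NOT t AND r) OR (NOT q AND s AND NOT q AND NOT s AND NOT t AND r) OR (NOT q AND NOT q AND NOT r AND NOT s AND NOT t AND r) OR (NOT q AND NOT q AND NOT s AND NOT s AND NOT t AND r) OR (NOT q AND NOT q AND NOT q AND NOT s AND NOT t AND r)   [distribute AND over OR]
⇔ NOT q AND NOT s AND NOT t AND r   [simplify]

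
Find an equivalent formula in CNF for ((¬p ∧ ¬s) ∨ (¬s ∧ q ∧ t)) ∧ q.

(¬p ∨ t) ∧ ¬s ∧ q

((¬p ∧ ¬s) ∨ (¬s ∧ q ∧ t)) ∧ q
⇔ (¬p ∨ ¬s) ∧ (¬p ∨ q) ∧ (¬p ∨ t) ∧ (¬s ∨ ¬s) ∧ (¬s ∨ q) ∧ (¬s ∨ t) ∧ q   [distribute ∨ over ∧]
⇔ (¬p ∨ t) ∧ ¬s ∧ q   [simplify]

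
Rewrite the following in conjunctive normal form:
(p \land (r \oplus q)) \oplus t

(p \lor t) \land (r \lor q \lor t) \land (\lnot r \lor \lnot q \lor t) \land (\lnot p \lor \lnot r \lor q \lor \lnot t) \land (\lnot p \lor \lnot q \lor r \lor \lnot t)

(p \land (r \oplus q)) \oplus t
⇔ ((p \land (r \oplus q)) \lor t) \land \lnot (p \land (r \oplus q) \land t)   (expand \oplus)
⇔ ((p \land (r \lor q) \land \lnot (r \land q)) \lor t) \land \lnot (p \land (r \oplus q) \land t)   (expand \oplus)
⇔ ((p \land (r \lor q) \land \lnot (r \land q)) \lor t) \land \lnot (p \land (r \lor q) \land \lnot (r \land q) \land t)   (expand \oplus)
⇔ ((p \land (r \lor q) \land (\lnot r \lor \lnot q)) \lor t) \land \lnot (p \land (r \lor q) \land \lnot (r \land q) \land t)   (De Morgan)
⇔ ((p \land (r \lor q) \land (\lnot r \lor \lnot q)) \lor t) \land (\lnot p \lor \lnot (r \lor q) \lor \lnot \lnot (r \land q) \lor \lnot t)   (De Morgan)
⇔ ((p \land (r \lor q) \land (\lnot r \lor \lnot q)) \lor t) \land (\lnot p \lor (\lnot r \land \lnot q) \lor \lnot \lnot (r \land q) \lor \lnot t)   (De Morgan)
⇔ ((p \land (r \lor q) \land (\lnot r \lor \lnot q)) \lor t) \land (\lnot p \lor (\lnot r \land \lnot q) \lor (r \land q) \lor \lnot t)   (double negation)
⇔ (p \lor t) \land (r \lor q \lor t) \land (\lnot r \lor \lnot q \lor t) \land (\lnot p \lor \lnot r \lor r \lor \lnot t) \land (\lnot p \lor \lnot r \lor q \lor \lnot t) \land (\lnot p \lor \lnot q \lor r \lor \lnot t) \land (\lnot p \lor \lnot q \lor q \lor \lnot t)   (distribute \lor over \land)
⇔ (p \lor t) \land (r \lor q \lor t) \land (\lnot r \lor \lnot q \lor t) \land (\lnot p \lor \lnot r \lor q \lor \lnot t) \land (\lnot p \lor \lnot q \lor r \lor \lnot t)   (simplify)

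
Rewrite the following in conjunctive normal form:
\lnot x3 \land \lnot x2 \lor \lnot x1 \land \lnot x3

\lnot x3 \land \lnot x2 \lor \lnot x1 \land \lnot x3
⇔ (\lnot x3 \lor \lnot x1) \land (\lnot x3 \lor \lnot x3) \land (\lnot x2 \lor \lnot x1) \land (\lnot x2 \lor \lnot x3)   (distribute \lor over \land)
⇔ \lnot x3 \land (\lnot x2 \lor \lnot x1)   (simplify)

\lnot x3 \land (\lnot x2 \lor \lnot x1)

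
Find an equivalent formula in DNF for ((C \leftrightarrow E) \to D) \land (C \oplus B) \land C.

(C \land \lnot E \land \lnot B) \lor (D \land C \land \lnot B)

((C \leftrightarrow E) \to D) \land (C \oplus B) \land C
≡ (\lnot (C \leftrightarrow E) \lor D) \land (C \oplus B) \land C   (eliminate \to)
≡ (\lnot ((C \to E) \land (E \to C)) \lor D) \land (C \oplus B) \land C   (eliminate \leftrightarrow)
≡ (\lnot ((\lnot C \lor E) \land (E \to C)) \lor D) \land (C \oplus B) \land C   (eliminate \to)
≡ (\lnot ((\lnot C \lor E) \land (\lnot E \lor C)) \lor D) \land (C \oplus B) \land C   (eliminate \to)
≡ (\lnot ((\lnot C \lor E) \land (\lnot E \lor C)) \lor D) \land ((C \land \lnot B) \lor (\lnot C \land B)) \land C   (expand \oplus)
≡ (\lnot (\lnot C \lor E) \lor \lnot (\lnot E \lor C) \lor D) \land ((C \land \lnot B) \lor (\lnot C \land B)) \land C   (De Morgan)
≡ ((\lnot \lnot C \land \lnot E) \lor \lnot (\lnot E \lor C) \lor D) \land ((C \land \lnot B) \lor (\lnot C \land B)) \land C   (De Morgan)
≡ ((C \land \lnot E) \lor \lnot (\lnot E \lor C) \lor D) \land ((C \land \lnot B) \lor (\lnot C \land B)) \land C   (double negation)
≡ ((C \land \lnot E) \lor (\lnot \lnot E \land \lnot C) \lor D) \land ((C \land \lnot B) \lor (\lnot C \land B)) \land C   (De Morgan)
≡ ((C \land \lnot E) \lor (E \land \lnot C) \lor D) \land ((C \land \lnot B) \lor (\lnot C \land B)) \land C   (double negation)
≡ (C \land \lnot E \land C \land \lnot B \land C) \lor (C \land \lnot E \land \lnot C \land B \land C) \lor (E \land \lnot C \land C \land \lnot B \land C) \lor (E \land \lnot C \land \lnot C \land B \land C) \lor (D \land C \land \lnot B \land C) \lor (D \land \lnot C \land B \land C)   (distribute \land over \lor)
≡ (C \land \lnot E \land \lnot B) \lor (D \land C \land \lnot B)   (simplify)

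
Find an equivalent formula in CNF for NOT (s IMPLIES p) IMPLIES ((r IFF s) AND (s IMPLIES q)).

(NOT s OR p OR r) AND (NOT s OR p OR q)

NOT (s IMPLIES p) IMPLIES ((r IFF s) AND (s IMPLIES q))
⇔ NOT NOT (s IMPLIES p) OR ((r IFF s) AND (s IMPLIES q))   (eliminate IMPLIES)
⇔ NOT NOT (NOT s OR p) OR ((r IFF s) AND (s IMPLIES q))   (eliminate IMPLIES)
⇔ NOT NOT (NOT s OR p) OR ((r IMPLIES s) AND (s IMPLIES r) AND (s IMPLIES q))   (eliminate IFF)
⇔ NOT NOT (NOT s OR p) OR ((NOT r OR s) AND (s IMPLIES r) AND (s IMPLIES q))   (eliminate IMPLIES)
⇔ NOT NOT (NOT s OR p) OR ((NOT r OR s) AND (NOT s OR r) AND (s IMPLIES q))   (eliminate IMPLIES)
⇔ NOT NOT (NOT s OR p) OR ((NOT r OR s) AND (NOT s OR r) AND (NOT s OR q))   (eliminate IMPLIES)
⇔ NOT s OR p OR ((NOT r OR s) AND (NOT s OR r) AND (NOT s OR q))   (double negation)
⇔ (NOT s OR p OR NOT r OR s) AND (NOT s OR p OR NOT s OR r) AND (NOT s OR p OR NOT s OR q)   (distribute OR over AND)
⇔ (NOT s OR p OR r) AND (NOT s OR p OR q)   (simplify)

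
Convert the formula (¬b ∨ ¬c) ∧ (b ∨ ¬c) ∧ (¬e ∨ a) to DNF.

(¬c ∧ ¬e) ∨ (¬c ∧ a)

(¬b ∨ ¬c) ∧ (b ∨ ¬c) ∧ (¬e ∨ a)
= (¬b ∧ b ∧ ¬e) ∨ (¬b ∧ b ∧ a) ∨ (¬b ∧ ¬c ∧ ¬e) ∨ (¬b ∧ ¬c ∧ a) ∨ (¬c ∧ b ∧ ¬e) ∨ (¬c ∧ b ∧ a) ∨ (¬c ∧ ¬c ∧ ¬e) ∨ (¬c ∧ ¬c ∧ a)   — distribute ∧ over ∨
= (¬c ∧ ¬e) ∨ (¬c ∧ a)   — simplify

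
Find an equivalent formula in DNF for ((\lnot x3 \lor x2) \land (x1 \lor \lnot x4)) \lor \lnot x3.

((\lnot x3 \lor x2) \land (x1 \lor \lnot x4)) \lor \lnot x3
⇔ (\lnot x3 \land x1) \lor (\lnot x3 \land \lnot x4) \lor (x2 \land x1) \lor (x2 \land \lnot x4) \lor \lnot x3   — distribute \land over \lor
⇔ (x2 \land x1) \lor (x2 \land \lnot x4) \lor \lnot x3   — simplify

(x2 \land x1) \lor (x2 \land \lnot x4) \lor \lnot x3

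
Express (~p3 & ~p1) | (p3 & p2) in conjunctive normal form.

(~p3 | p2) & (~p1 | p3) & (~p1 | p2)

(~p3 & ~p1) | (p3 & p2)
⇔ (~p3 | p3) & (~p3 | p2) & (~p1 | p3) & (~p1 | p2)   [distribute | over &]
⇔ (~p3 | p2) & (~p1 | p3) & (~p1 | p2)   [simplify]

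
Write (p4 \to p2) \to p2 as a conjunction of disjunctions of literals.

p4 \lor p2

(p4 \to p2) \to p2
≡ \lnot (p4 \to p2) \lor p2   (eliminate \to)
≡ \lnot (\lnot p4 \lor p2) \lor p2   (eliminate \to)
≡ \lnot \lnot p4 \land \lnot p2 \lor p2   (De Morgan)
≡ p4 \land \lnot p2 \lor p2   (double negation)
≡ (p4 \lor p2) \land (\lnot p2 \lor p2)   (distribute \lor over \land)
≡ p4 \lor p2   (simplify)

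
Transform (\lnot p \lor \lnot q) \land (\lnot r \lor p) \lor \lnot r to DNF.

\lnot q \land p \lor \lnot r

(\lnot p \lor \lnot q) \land (\lnot r \lor p) \lor \lnot r
≡ \lnot p \land \lnot r \lor \lnot p \land p \lor \lnot q \land \lnot r \lor \lnot q \land p \lor \lnot r
≡ \lnot q \land p \lor \lnot r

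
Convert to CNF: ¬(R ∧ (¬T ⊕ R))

¬R ∨ ¬T

¬(R ∧ (¬T ⊕ R))
= ¬(R ∧ (¬T ∨ R) ∧ ¬(¬T ∧ R))   (expand ⊕)
= ¬R ∨ ¬(¬T ∨ R) ∨ ¬¬(¬T ∧ R)   (De Morgan)
= ¬R ∨ (¬¬T ∧ ¬R) ∨ ¬¬(¬T ∧ R)   (De Morgan)
= ¬R ∨ (T ∧ ¬R) ∨ ¬¬(¬T ∧ R)   (double negation)
= ¬R ∨ (T ∧ ¬R) ∨ (¬T ∧ R)   (double negation)
= (¬R ∨ T ∨ ¬T) ∧ (¬R ∨ T ∨ R) ∧ (¬R ∨ ¬R ∨ ¬T) ∧ (¬R ∨ ¬R ∨ R)   (distribute ∨ over ∧)
= ¬R ∨ ¬T   (simplify)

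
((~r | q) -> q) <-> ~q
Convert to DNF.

~q & r

((~r | q) -> q) <-> ~q
= (((~r | q) -> q) -> ~q) & (~q -> ((~r | q) -> q))   (eliminate <->)
= (~((~r | q) -> q) | ~q) & (~q -> ((~r | q) -> q))   (eliminate ->)
= (~(~(~r | q) | q) | ~q) & (~q -> ((~r | q) -> q))   (eliminate ->)
= (~(~(~r | q) | q) | ~q) & (~~q | ((~r | q) -> q))   (eliminate ->)
= (~(~(~r | q) | q) | ~q) & (~~q | ~(~r | q) | q)   (eliminate ->)
= ((~~(~r | q) & ~q) | ~q) & (~~q | ~(~r | q) | q)   (De Morgan)
= (((~r | q) & ~q) | ~q) & (~~q | ~(~r | q) | q)   (double negation)
= (((~r | q) & ~q) | ~q) & (q | ~(~r | q) | q)   (double negation)
= (((~r | q) & ~q) | ~q) & (q | (~~r & ~q) | q)   (De Morgan)
= (((~r | q) & ~q) | ~q) & (q | (r & ~q) | q)   (double negation)
= (~r & ~q & q) | (~r & ~q & r & ~q) | (~r & ~q & q) | (q & ~q & q) | (q & ~q & r & ~q) | (q & ~q & q) | (~q & q) | (~q & r & ~q) | (~q & q)   (distribute & over |)
= ~q & r   (simplify)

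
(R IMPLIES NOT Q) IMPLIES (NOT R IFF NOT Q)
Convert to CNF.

(R IMPLIES NOT Q) IMPLIES (NOT R IFF NOT Q)
≡ NOT (R IMPLIES NOT Q) OR (NOT R IFF NOT Q)   — eliminate IMPLIES
≡ NOT (NOT R OR NOT Q) OR (NOT R IFF NOT Q)   — eliminate IMPLIES
≡ NOT (NOT R OR NOT Q) OR ((NOT R IMPLIES NOT Q) AND (NOT Q IMPLIES NOT R))   — eliminate IFF
≡ NOT (NOT R OR NOT Q) OR ((NOT NOT R OR NOT Q) AND (NOT Q IMPLIES NOT R))   — eliminate IMPLIES
≡ NOT (NOT R OR NOT Q) OR ((NOT NOT R OR NOT Q) AND (NOT NOT Q OR NOT R))   — eliminate IMPLIES
≡ (NOT NOT R AND NOT NOT Q) OR ((NOT NOT R OR NOT Q) AND (NOT NOT Q OR NOT R))   — De Morgan
≡ (R AND NOT NOT Q) OR ((NOT NOT R OR NOT Q) AND (NOT NOT Q OR NOT R))   — double negation
≡ (R AND Q) OR ((NOT NOT R OR NOT Q) AND (NOT NOT Q OR NOT R))   — double negation
≡ (R AND Q) OR ((R OR NOT Q) AND (NOT NOT Q OR NOT R))   — double negation
≡ (R AND Q) OR ((R OR NOT Q) AND (Q OR NOT R))   — double negation
≡ (R OR R OR NOT Q) AND (R OR Q OR NOT R) AND (Q OR R OR NOT Q) AND (Q OR Q OR NOT R)   — distribute OR over AND
≡ (R OR NOT Q) AND (Q OR NOT R)   — simplify

(R OR NOT Q) AND (Q OR NOT R)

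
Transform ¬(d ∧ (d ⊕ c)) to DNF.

¬(d ∧ (d ⊕ c))
≡ ¬(d ∧ ((d ∧ ¬c) ∨ (¬d ∧ c)))   [expand ⊕]
≡ ¬d ∨ ¬((d ∧ ¬c) ∨ (¬d ∧ c))   [De Morgan]
≡ ¬d ∨ (¬(d ∧ ¬c) ∧ ¬(¬d ∧ c))   [De Morgan]
≡ ¬d ∨ ((¬d ∨ ¬¬c) ∧ ¬(¬d ∧ c))   [De Morgan]
≡ ¬d ∨ ((¬d ∨ c) ∧ ¬(¬d ∧ c))   [double negation]
≡ ¬d ∨ ((¬d ∨ c) ∧ (¬¬d ∨ ¬c))   [De Morgan]
≡ ¬d ∨ ((¬d ∨ c) ∧ (d ∨ ¬c))   [double negation]
≡ ¬d ∨ (¬d ∧ d) ∨ (¬d ∧ ¬c) ∨ (c ∧ d) ∨ (c ∧ ¬c)   [distribute ∧ over ∨]
≡ ¬d ∨ (c ∧ d)   [simplify]

¬d ∨ (c ∧ d)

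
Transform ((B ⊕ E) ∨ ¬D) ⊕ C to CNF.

(B ∨ E ∨ ¬D ∨ C) ∧ (¬B ∨ ¬E ∨ ¬D ∨ C) ∧ (¬B ∨ E ∨ ¬C) ∧ (¬E ∨ B ∨ ¬C) ∧ (D ∨ ¬C)

((B ⊕ E) ∨ ¬D) ⊕ C
⇔ ((B ⊕ E) ∨ ¬D ∨ C) ∧ ¬(((B ⊕ E) ∨ ¬D) ∧ C)   [expand ⊕]
⇔ (((B ∨ E) ∧ ¬(B ∧ E)) ∨ ¬D ∨ C) ∧ ¬(((B ⊕ E) ∨ ¬D) ∧ C)   [expand ⊕]
⇔ (((B ∨ E) ∧ ¬(B ∧ E)) ∨ ¬D ∨ C) ∧ ¬((((B ∨ E) ∧ ¬(B ∧ E)) ∨ ¬D) ∧ C)   [expand ⊕]
⇔ (((B ∨ E) ∧ (¬B ∨ ¬E)) ∨ ¬D ∨ C) ∧ ¬((((B ∨ E) ∧ ¬(B ∧ E)) ∨ ¬D) ∧ C)   [De Morgan]
⇔ (((B ∨ E) ∧ (¬B ∨ ¬E)) ∨ ¬D ∨ C) ∧ (¬(((B ∨ E) ∧ ¬(B ∧ E)) ∨ ¬D) ∨ ¬C)   [De Morgan]
⇔ (((B ∨ E) ∧ (¬B ∨ ¬E)) ∨ ¬D ∨ C) ∧ ((¬((B ∨ E) ∧ ¬(B ∧ E)) ∧ ¬¬D) ∨ ¬C)   [De Morgan]
⇔ (((B ∨ E) ∧ (¬B ∨ ¬E)) ∨ ¬D ∨ C) ∧ (((¬(B ∨ E) ∨ ¬¬(B ∧ E)) ∧ ¬¬D) ∨ ¬C)   [De Morgan]
⇔ (((B ∨ E) ∧ (¬B ∨ ¬E)) ∨ ¬D ∨ C) ∧ ((((¬B ∧ ¬E) ∨ ¬¬(B ∧ E)) ∧ ¬¬D) ∨ ¬C)   [De Morgan]
⇔ (((B ∨ E) ∧ (¬B ∨ ¬E)) ∨ ¬D ∨ C) ∧ ((((¬B ∧ ¬E) ∨ (B ∧ E)) ∧ ¬¬D) ∨ ¬C)   [double negation]
⇔ (((B ∨ E) ∧ (¬B ∨ ¬E)) ∨ ¬D ∨ C) ∧ ((((¬B ∧ ¬E) ∨ (B ∧ E)) ∧ D) ∨ ¬C)   [double negation]
⇔ (B ∨ E ∨ ¬D ∨ C) ∧ (¬B ∨ ¬E ∨ ¬D ∨ C) ∧ (¬B ∨ B ∨ ¬C) ∧ (¬B ∨ E ∨ ¬C) ∧ (¬E ∨ B ∨ ¬C) ∧ (¬E ∨ E ∨ ¬C) ∧ (D ∨ ¬C)   [distribute ∨ over ∧]
⇔ (B ∨ E ∨ ¬D ∨ C) ∧ (¬B ∨ ¬E ∨ ¬D ∨ C) ∧ (¬B ∨ E ∨ ¬C) ∧ (¬E ∨ B ∨ ¬C) ∧ (D ∨ ¬C)   [simplify]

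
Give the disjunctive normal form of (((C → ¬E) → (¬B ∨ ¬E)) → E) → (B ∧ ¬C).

(((C → ¬E) → (¬B ∨ ¬E)) → E) → (B ∧ ¬C)
≡ ¬(((C → ¬E) → (¬B ∨ ¬E)) → E) ∨ (B ∧ ¬C)   [eliminate →]
≡ ¬(¬((C → ¬E) → (¬B ∨ ¬E)) ∨ E) ∨ (B ∧ ¬C)   [eliminate →]
≡ ¬(¬(¬(C → ¬E) ∨ ¬B ∨ ¬E) ∨ E) ∨ (B ∧ ¬C)   [eliminate →]
≡ ¬(¬(¬(¬C ∨ ¬E) ∨ ¬B ∨ ¬E) ∨ E) ∨ (B ∧ ¬C)   [eliminate →]
≡ (¬¬(¬(¬C ∨ ¬E) ∨ ¬B ∨ ¬E) ∧ ¬E) ∨ (B ∧ ¬C)   [De Morgan]
≡ ((¬(¬C ∨ ¬E) ∨ ¬B ∨ ¬E) ∧ ¬E) ∨ (B ∧ ¬C)   [double negation]
≡ (((¬¬C ∧ ¬¬E) ∨ ¬B ∨ ¬E) ∧ ¬E) ∨ (B ∧ ¬C)   [De Morgan]
≡ (((C ∧ ¬¬E) ∨ ¬B ∨ ¬E) ∧ ¬E) ∨ (B ∧ ¬C)   [double negation]
≡ (((C ∧ E) ∨ ¬B ∨ ¬E) ∧ ¬E) ∨ (B ∧ ¬C)   [double negation]
≡ (C ∧ E ∧ ¬E) ∨ (¬B ∧ ¬E) ∨ (¬E ∧ ¬E) ∨ (B ∧ ¬C)   [distribute ∧ over ∨]
≡ ¬E ∨ (B ∧ ¬C)   [simplify]

¬E ∨ (B ∧ ¬C)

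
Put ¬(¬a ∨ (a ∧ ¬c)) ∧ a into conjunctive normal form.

¬(¬a ∨ (a ∧ ¬c)) ∧ a
= ¬¬a ∧ ¬(a ∧ ¬c) ∧ a   [De Morgan]
= a ∧ ¬(a ∧ ¬c) ∧ a   [double negation]
= a ∧ (¬a ∨ ¬¬c) ∧ a   [De Morgan]
= a ∧ (¬a ∨ c) ∧ a   [double negation]
= a ∧ (¬a ∨ c)   [simplify]

a ∧ (¬a ∨ c)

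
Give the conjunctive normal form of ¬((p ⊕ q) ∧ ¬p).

¬q ∨ p

¬((p ⊕ q) ∧ ¬p)
= ¬((p ∨ q) ∧ ¬(p ∧ q) ∧ ¬p)   [expand ⊕]
= ¬(p ∨ q) ∨ ¬¬(p ∧ q) ∨ ¬¬p   [De Morgan]
= (¬p ∧ ¬q) ∨ ¬¬(p ∧ q) ∨ ¬¬p   [De Morgan]
= (¬p ∧ ¬q) ∨ (p ∧ q) ∨ ¬¬p   [double negation]
= (¬p ∧ ¬q) ∨ (p ∧ q) ∨ p   [double negation]
= (¬p ∨ p ∨ p) ∧ (¬p ∨ q ∨ p) ∧ (¬q ∨ p ∨ p) ∧ (¬q ∨ q ∨ p)   [distribute ∨ over ∧]
= ¬q ∨ p   [simplify]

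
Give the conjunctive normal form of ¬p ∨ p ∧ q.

¬p ∨ p ∧ q
⇔ (¬p ∨ p) ∧ (¬p ∨ q)   [distribute ∨ over ∧]
⇔ ¬p ∨ q   [simplify]

¬p ∨ q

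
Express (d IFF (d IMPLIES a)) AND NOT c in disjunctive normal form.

a AND d AND NOT c

(d IFF (d IMPLIES a)) AND NOT c
⇔ (d IMPLIES (d IMPLIES a)) AND ((d IMPLIES a) IMPLIES d) AND NOT c
⇔ (NOT d OR (d IMPLIES a)) AND ((d IMPLIES a) IMPLIES d) AND NOT c
⇔ (NOT d OR NOT d OR a) AND ((d IMPLIES a) IMPLIES d) AND NOT c
⇔ (NOT d OR NOT d OR a) AND (NOT (d IMPLIES a) OR d) AND NOT c
⇔ (NOT d OR NOT d OR a) AND (NOT (NOT d OR a) OR d) AND NOT c
⇔ (NOT d OR NOT d OR a) AND ((NOT NOT d AND NOT a) OR d) AND NOT c
⇔ (NOT d OR NOT d OR a) AND ((d AND NOT a) OR d) AND NOT c
⇔ (NOT d AND d AND NOT a AND NOT c) OR (NOT d AND d AND NOT c) OR (NOT d AND d AND NOT a AND NOT c) OR (NOT d AND d AND NOT c) OR (a AND d AND NOT a AND NOT c) OR (a AND d AND NOT c)
⇔ a AND d AND NOT c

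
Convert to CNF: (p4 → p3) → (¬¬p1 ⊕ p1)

(p4 ∨ p1) ∧ (p4 ∨ ¬p1) ∧ (¬p3 ∨ p1) ∧ (¬p3 ∨ ¬p1)

(p4 → p3) → (¬¬p1 ⊕ p1)
≡ ¬(p4 → p3) ∨ (¬¬p1 ⊕ p1)   [eliminate →]
≡ ¬(¬p4 ∨ p3) ∨ (¬¬p1 ⊕ p1)   [eliminate →]
≡ ¬(¬p4 ∨ p3) ∨ ((¬¬p1 ∨ p1) ∧ ¬(¬¬p1 ∧ p1))   [expand ⊕]
≡ (¬¬p4 ∧ ¬p3) ∨ ((¬¬p1 ∨ p1) ∧ ¬(¬¬p1 ∧ p1))   [De Morgan]
≡ (p4 ∧ ¬p3) ∨ ((¬¬p1 ∨ p1) ∧ ¬(¬¬p1 ∧ p1))   [double negation]
≡ (p4 ∧ ¬p3) ∨ ((p1 ∨ p1) ∧ ¬(¬¬p1 ∧ p1))   [double negation]
≡ (p4 ∧ ¬p3) ∨ ((p1 ∨ p1) ∧ (¬¬¬p1 ∨ ¬p1))   [De Morgan]
≡ (p4 ∧ ¬p3) ∨ ((p1 ∨ p1) ∧ (¬p1 ∨ ¬p1))   [double negation]
≡ (p4 ∨ p1 ∨ p1) ∧ (p4 ∨ ¬p1 ∨ ¬p1) ∧ (¬p3 ∨ p1 ∨ p1) ∧ (¬p3 ∨ ¬p1 ∨ ¬p1)   [distribute ∨ over ∧]
≡ (p4 ∨ p1) ∧ (p4 ∨ ¬p1) ∧ (¬p3 ∨ p1) ∧ (¬p3 ∨ ¬p1)   [simplify]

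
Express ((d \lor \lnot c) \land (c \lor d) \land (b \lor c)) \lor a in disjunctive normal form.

(d \land c) \lor (d \land b) \lor a

((d \lor \lnot c) \land (c \lor d) \land (b \lor c)) \lor a
≡ (d \land c \land b) \lor (d \land c \land c) \lor (d \land d \land b) \lor (d \land d \land c) \lor (\lnot c \land c \land b) \lor (\lnot c \land c \land c) \lor (\lnot c \land d \land b) \lor (\lnot c \land d \land c) \lor a
≡ (d \land c) \lor (d \land b) \lor a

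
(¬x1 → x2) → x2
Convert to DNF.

(¬x1 ∧ ¬x2) ∨ x2

(¬x1 → x2) → x2
≡ ¬(¬x1 → x2) ∨ x2   — eliminate →
≡ ¬(¬¬x1 ∨ x2) ∨ x2   — eliminate →
≡ (¬¬¬x1 ∧ ¬x2) ∨ x2   — De Morgan
≡ (¬x1 ∧ ¬x2) ∨ x2   — double negation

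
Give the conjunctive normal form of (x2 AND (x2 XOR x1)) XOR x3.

(x2 AND (x2 XOR x1)) XOR x3
≡ ((x2 AND (x2 XOR x1)) OR x3) AND NOT (x2 AND (x2 XOR x1) AND x3)   [expand XOR]
≡ ((x2 AND (x2 OR x1) AND NOT (x2 AND x1)) OR x3) AND NOT (x2 AND (x2 XOR x1) AND x3)   [expand XOR]
≡ ((x2 AND (x2 OR x1) AND NOT (x2 AND x1)) OR x3) AND NOT (x2 AND (x2 OR x1) AND NOT (x2 AND x1) AND x3)   [expand XOR]
≡ ((x2 AND (x2 OR x1) AND (NOT x2 OR NOT x1)) OR x3) AND NOT (x2 AND (x2 OR x1) AND NOT (x2 AND x1) AND x3)   [De Morgan]
≡ ((x2 AND (x2 OR x1) AND (NOT x2 OR NOT x1)) OR x3) AND (NOT x2 OR NOT (x2 OR x1) OR NOT NOT (x2 AND x1) OR NOT x3)   [De Morgan]
≡ ((x2 AND (x2 OR x1) AND (NOT x2 OR NOT x1)) OR x3) AND (NOT x2 OR (NOT x2 AND NOT x1) OR NOT NOT (x2 AND x1) OR NOT x3)   [De Morgan]
≡ ((x2 AND (x2 OR x1) AND (NOT x2 OR NOT x1)) OR x3) AND (NOT x2 OR (NOT x2 AND NOT x1) OR (x2 AND x1) OR NOT x3)   [double negation]
≡ (x2 OR x3) AND (x2 OR x1 OR x3) AND (NOT x2 OR NOT x1 OR x3) AND (NOT x2 OR NOT x2 OR x2 OR NOT x3) AND (NOT x2 OR NOT x2 OR x1 OR NOT x3) AND (NOT x2 OR NOT x1 OR x2 OR NOT x3) AND (NOT x2 OR NOT x1 OR x1 OR NOT x3)   [distribute OR over AND]
≡ (x2 OR x3) AND (NOT x2 OR NOT x1 OR x3) AND (NOT x2 OR x1 OR NOT x3)   [simplify]

(x2 OR x3) AND (NOT x2 OR NOT x1 OR x3) AND (NOT x2 OR x1 OR NOT x3)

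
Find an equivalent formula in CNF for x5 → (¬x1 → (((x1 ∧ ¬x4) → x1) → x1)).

x5 → (¬x1 → (((x1 ∧ ¬x4) → x1) → x1))
⇔ ¬x5 ∨ (¬x1 → (((x1 ∧ ¬x4) → x1) → x1))   [eliminate →]
⇔ ¬x5 ∨ ¬¬x1 ∨ (((x1 ∧ ¬x4) → x1) → x1)   [eliminate →]
⇔ ¬x5 ∨ ¬¬x1 ∨ ¬((x1 ∧ ¬x4) → x1) ∨ x1   [eliminate →]
⇔ ¬x5 ∨ ¬¬x1 ∨ ¬(¬(x1 ∧ ¬x4) ∨ x1) ∨ x1   [eliminate →]
⇔ ¬x5 ∨ x1 ∨ ¬(¬(x1 ∧ ¬x4) ∨ x1) ∨ x1   [double negation]
⇔ ¬x5 ∨ x1 ∨ (¬¬(x1 ∧ ¬x4) ∧ ¬x1) ∨ x1   [De Morgan]
⇔ ¬x5 ∨ x1 ∨ (x1 ∧ ¬x4 ∧ ¬x1) ∨ x1   [double negation]
⇔ (¬x5 ∨ x1 ∨ x1 ∨ x1) ∧ (¬x5 ∨ x1 ∨ ¬x4 ∨ x1) ∧ (¬x5 ∨ x1 ∨ ¬x1 ∨ x1)   [distribute ∨ over ∧]
⇔ ¬x5 ∨ x1   [simplify]

¬x5 ∨ x1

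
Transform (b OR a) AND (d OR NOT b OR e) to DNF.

(b AND d) OR (b AND e) OR (a AND d) OR (a AND NOT b) OR (a AND e)

(b OR a) AND (d OR NOT b OR e)
≡ (b AND d) OR (b AND NOT b) OR (b AND e) OR (a AND d) OR (a AND NOT b) OR (a AND e)   [distribute AND over OR]
≡ (b AND d) OR (b AND e) OR (a AND d) OR (a AND NOT b) OR (a AND e)   [simplify]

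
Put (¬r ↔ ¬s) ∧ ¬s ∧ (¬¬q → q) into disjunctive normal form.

(¬r ↔ ¬s) ∧ ¬s ∧ (¬¬q → q)
⇔ (¬r → ¬s) ∧ (¬s → ¬r) ∧ ¬s ∧ (¬¬q → q)   [eliminate ↔]
⇔ (¬¬r ∨ ¬s) ∧ (¬s → ¬r) ∧ ¬s ∧ (¬¬q → q)   [eliminate →]
⇔ (¬¬r ∨ ¬s) ∧ (¬¬s ∨ ¬r) ∧ ¬s ∧ (¬¬q → q)   [eliminate →]
⇔ (¬¬r ∨ ¬s) ∧ (¬¬s ∨ ¬r) ∧ ¬s ∧ (¬¬¬q ∨ q)   [eliminate →]
⇔ (r ∨ ¬s) ∧ (¬¬s ∨ ¬r) ∧ ¬s ∧ (¬¬¬q ∨ q)   [double negation]
⇔ (r ∨ ¬s) ∧ (s ∨ ¬r) ∧ ¬s ∧ (¬¬¬q ∨ q)   [double negation]
⇔ (r ∨ ¬s) ∧ (s ∨ ¬r) ∧ ¬s ∧ (¬q ∨ q)   [double negation]
⇔ (r ∧ s ∧ ¬s ∧ ¬q) ∨ (r ∧ s ∧ ¬s ∧ q) ∨ (r ∧ ¬r ∧ ¬s ∧ ¬q) ∨ (r ∧ ¬r ∧ ¬s ∧ q) ∨ (¬s ∧ s ∧ ¬s ∧ ¬q) ∨ (¬s ∧ s ∧ ¬s ∧ q) ∨ (¬s ∧ ¬r ∧ ¬s ∧ ¬q) ∨ (¬s ∧ ¬r ∧ ¬s ∧ q)   [distribute ∧ over ∨]
⇔ (¬s ∧ ¬r ∧ ¬q) ∨ (¬s ∧ ¬r ∧ q)   [simplify]

(¬s ∧ ¬r ∧ ¬q) ∨ (¬s ∧ ¬r ∧ q)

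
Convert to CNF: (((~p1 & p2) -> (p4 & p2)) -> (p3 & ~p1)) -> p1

(p1 | ~p2 | p4) & (~p3 | p1)

(((~p1 & p2) -> (p4 & p2)) -> (p3 & ~p1)) -> p1
⇔ ~(((~p1 & p2) -> (p4 & p2)) -> (p3 & ~p1)) | p1   — eliminate ->
⇔ ~(~((~p1 & p2) -> (p4 & p2)) | (p3 & ~p1)) | p1   — eliminate ->
⇔ ~(~(~(~p1 & p2) | (p4 & p2)) | (p3 & ~p1)) | p1   — eliminate ->
⇔ (~~(~(~p1 & p2) | (p4 & p2)) & ~(p3 & ~p1)) | p1   — De Morgan
⇔ ((~(~p1 & p2) | (p4 & p2)) & ~(p3 & ~p1)) | p1   — double negation
⇔ ((~~p1 | ~p2 | (p4 & p2)) & ~(p3 & ~p1)) | p1   — De Morgan
⇔ ((p1 | ~p2 | (p4 & p2)) & ~(p3 & ~p1)) | p1   — double negation
⇔ ((p1 | ~p2 | (p4 & p2)) & (~p3 | ~~p1)) | p1   — De Morgan
⇔ ((p1 | ~p2 | (p4 & p2)) & (~p3 | p1)) | p1   — double negation
⇔ (p1 | ~p2 | p4 | p1) & (p1 | ~p2 | p2 | p1) & (~p3 | p1 | p1)   — distribute | over &
⇔ (p1 | ~p2 | p4) & (~p3 | p1)   — simplify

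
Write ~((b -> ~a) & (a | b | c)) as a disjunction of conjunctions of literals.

(b & a) | (~a & ~b & ~c)

~((b -> ~a) & (a | b | c))
≡ ~((~b | ~a) & (a | b | c))   [eliminate ->]
≡ ~(~b | ~a) | ~(a | b | c)   [De Morgan]
≡ (~~b & ~~a) | ~(a | b | c)   [De Morgan]
≡ (b & ~~a) | ~(a | b | c)   [double negation]
≡ (b & a) | ~(a | b | c)   [double negation]
≡ (b & a) | (~a & ~b & ~c)   [De Morgan]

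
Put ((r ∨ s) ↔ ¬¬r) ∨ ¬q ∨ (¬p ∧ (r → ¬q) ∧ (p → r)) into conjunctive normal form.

¬s ∨ r ∨ ¬q ∨ ¬p

((r ∨ s) ↔ ¬¬r) ∨ ¬q ∨ (¬p ∧ (r → ¬q) ∧ (p → r))
= (((r ∨ s) → ¬¬r) ∧ (¬¬r → (r ∨ s))) ∨ ¬q ∨ (¬p ∧ (r → ¬q) ∧ (p → r))   — eliminate ↔
= ((¬(r ∨ s) ∨ ¬¬r) ∧ (¬¬r → (r ∨ s))) ∨ ¬q ∨ (¬p ∧ (r → ¬q) ∧ (p → r))   — eliminate →
= ((¬(r ∨ s) ∨ ¬¬r) ∧ (¬¬¬r ∨ r ∨ s)) ∨ ¬q ∨ (¬p ∧ (r → ¬q) ∧ (p → r))   — eliminate →
= ((¬(r ∨ s) ∨ ¬¬r) ∧ (¬¬¬r ∨ r ∨ s)) ∨ ¬q ∨ (¬p ∧ (¬r ∨ ¬q) ∧ (p → r))   — eliminate →
= ((¬(r ∨ s) ∨ ¬¬r) ∧ (¬¬¬r ∨ r ∨ s)) ∨ ¬q ∨ (¬p ∧ (¬r ∨ ¬q) ∧ (¬p ∨ r))   — eliminate →
= (((¬r ∧ ¬s) ∨ ¬¬r) ∧ (¬¬¬r ∨ r ∨ s)) ∨ ¬q ∨ (¬p ∧ (¬r ∨ ¬q) ∧ (¬p ∨ r))   — De Morgan
= (((¬r ∧ ¬s) ∨ r) ∧ (¬¬¬r ∨ r ∨ s)) ∨ ¬q ∨ (¬p ∧ (¬r ∨ ¬q) ∧ (¬p ∨ r))   — double negation
= (((¬r ∧ ¬s) ∨ r) ∧ (¬r ∨ r ∨ s)) ∨ ¬q ∨ (¬p ∧ (¬r ∨ ¬q) ∧ (¬p ∨ r))   — double negation
= (¬r ∨ r ∨ ¬q ∨ ¬p) ∧ (¬r ∨ r ∨ ¬q ∨ ¬r ∨ ¬q) ∧ (¬r ∨ r ∨ ¬q ∨ ¬p ∨ r) ∧ (¬s ∨ r ∨ ¬q ∨ ¬p) ∧ (¬s ∨ r ∨ ¬q ∨ ¬r ∨ ¬q) ∧ (¬s ∨ r ∨ ¬q ∨ ¬p ∨ r) ∧ (¬r ∨ r ∨ s ∨ ¬q ∨ ¬p) ∧ (¬r ∨ r ∨ s ∨ ¬q ∨ ¬r ∨ ¬q) ∧ (¬r ∨ r ∨ s ∨ ¬q ∨ ¬p ∨ r)   — distribute ∨ over ∧
= ¬s ∨ r ∨ ¬q ∨ ¬p   — simplify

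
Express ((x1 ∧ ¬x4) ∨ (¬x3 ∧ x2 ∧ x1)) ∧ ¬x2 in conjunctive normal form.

x1 ∧ (¬x4 ∨ ¬x3) ∧ (¬x4 ∨ x2) ∧ ¬x2

((x1 ∧ ¬x4) ∨ (¬x3 ∧ x2 ∧ x1)) ∧ ¬x2
⇔ (x1 ∨ ¬x3) ∧ (x1 ∨ x2) ∧ (x1 ∨ x1) ∧ (¬x4 ∨ ¬x3) ∧ (¬x4 ∨ x2) ∧ (¬x4 ∨ x1) ∧ ¬x2   — distribute ∨ over ∧
⇔ x1 ∧ (¬x4 ∨ ¬x3) ∧ (¬x4 ∨ x2) ∧ ¬x2   — simplify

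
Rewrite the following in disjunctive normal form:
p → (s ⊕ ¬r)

p → (s ⊕ ¬r)
= ¬p ∨ (s ⊕ ¬r)   [eliminate →]
= ¬p ∨ (s ∧ ¬¬r) ∨ (¬s ∧ ¬r)   [expand ⊕]
= ¬p ∨ (s ∧ r) ∨ (¬s ∧ ¬r)   [double negation]

¬p ∨ (s ∧ r) ∨ (¬s ∧ ¬r)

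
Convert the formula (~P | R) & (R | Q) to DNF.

(~P | R) & (R | Q)
≡ (~P & R) | (~P & Q) | (R & R) | (R & Q)
≡ (~P & Q) | R

(~P & Q) | R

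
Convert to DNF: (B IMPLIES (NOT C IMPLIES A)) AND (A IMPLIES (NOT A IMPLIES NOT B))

(B IMPLIES (NOT C IMPLIES A)) AND (A IMPLIES (NOT A IMPLIES NOT B))
≡ (NOT B OR (NOT C IMPLIES A)) AND (A IMPLIES (NOT A IMPLIES NOT B))   [eliminate IMPLIES]
≡ (NOT B OR NOT NOT C OR A) AND (A IMPLIES (NOT A IMPLIES NOT B))   [eliminate IMPLIES]
≡ (NOT B OR NOT NOT C OR A) AND (NOT A OR (NOT A IMPLIES NOT B))   [eliminate IMPLIES]
≡ (NOT B OR NOT NOT C OR A) AND (NOT A OR NOT NOT A OR NOT B)   [eliminate IMPLIES]
≡ (NOT B OR C OR A) AND (NOT A OR NOT NOT A OR NOT B)   [double negation]
≡ (NOT B OR C OR A) AND (NOT A OR A OR NOT B)   [double negation]
≡ (NOT B AND NOT A) OR (NOT B AND A) OR (NOT B AND NOT B) OR (C AND NOT A) OR (C AND A) OR (C AND NOT B) OR (A AND NOT A) OR (A AND A) OR (A AND NOT B)   [distribute AND over OR]
≡ NOT B OR (C AND NOT A) OR A   [simplify]

NOT B OR (C AND NOT A) OR A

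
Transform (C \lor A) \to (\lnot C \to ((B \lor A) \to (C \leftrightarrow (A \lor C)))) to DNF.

(\lnot C \land \lnot A) \lor C \lor (\lnot B \land \lnot A)

(C \lor A) \to (\lnot C \to ((B \lor A) \to (C \leftrightarrow (A \lor C))))
≡ \lnot (C \lor A) \lor (\lnot C \to ((B \lor A) \to (C \leftrightarrow (A \lor C))))   — eliminate \to
≡ \lnot (C \lor A) \lor \lnot \lnot C \lor ((B \lor A) \to (C \leftrightarrow (A \lor C)))   — eliminate \to
≡ \lnot (C \lor A) \lor \lnot \lnot C \lor \lnot (B \lor A) \lor (C \leftrightarrow (A \lor C))   — eliminate \to
≡ \lnot (C \lor A) \lor \lnot \lnot C \lor \lnot (B \lor A) \lor ((C \to (A \lor C)) \land ((A \lor C) \to C))   — eliminate \leftrightarrow
≡ \lnot (C \lor A) \lor \lnot \lnot C \lor \lnot (B \lor A) \lor ((\lnot C \lor A \lor C) \land ((A \lor C) \to C))   — eliminate \to
≡ \lnot (C \lor A) \lor \lnot \lnot C \lor \lnot (B \lor A) \lor ((\lnot C \lor A \lor C) \land (\lnot (A \lor C) \lor C))   — eliminate \to
≡ (\lnot C \land \lnot A) \lor \lnot \lnot C \lor \lnot (B \lor A) \lor ((\lnot C \lor A \lor C) \land (\lnot (A \lor C) \lor C))   — De Morgan
≡ (\lnot C \land \lnot A) \lor C \lor \lnot (B \lor A) \lor ((\lnot C \lor A \lor C) \land (\lnot (A \lor C) \lor C))   — double negation
≡ (\lnot C \land \lnot A) \lor C \lor (\lnot B \land \lnot A) \lor ((\lnot C \lor A \lor C) \land (\lnot (A \lor C) \lor C))   — De Morgan
≡ (\lnot C \land \lnot A) \lor C \lor (\lnot B \land \lnot A) \lor ((\lnot C \lor A \lor C) \land ((\lnot A \land \lnot C) \lor C))   — De Morgan
≡ (\lnot C \land \lnot A) \lor C \lor (\lnot B \land \lnot A) \lor (\lnot C \land \lnot A \land \lnot C) \lor (\lnot C \land C) \lor (A \land \lnot A \land \lnot C) \lor (A \land C) \lor (C \land \lnot A \land \lnot C) \lor (C \land C)   — distribute \land over \lor
≡ (\lnot C \land \lnot A) \lor C \lor (\lnot B \land \lnot A)   — simplify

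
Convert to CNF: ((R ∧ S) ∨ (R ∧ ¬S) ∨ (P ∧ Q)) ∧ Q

(R ∨ P) ∧ Q

((R ∧ S) ∨ (R ∧ ¬S) ∨ (P ∧ Q)) ∧ Q
≡ (R ∨ R ∨ P) ∧ (R ∨ R ∨ Q) ∧ (R ∨ ¬S ∨ P) ∧ (R ∨ ¬S ∨ Q) ∧ (S ∨ R ∨ P) ∧ (S ∨ R ∨ Q) ∧ (S ∨ ¬S ∨ P) ∧ (S ∨ ¬S ∨ Q) ∧ Q   [distribute ∨ over ∧]
≡ (R ∨ P) ∧ Q   [simplify]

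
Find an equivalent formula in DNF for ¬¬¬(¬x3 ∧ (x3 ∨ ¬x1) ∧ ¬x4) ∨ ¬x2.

x3 ∨ (¬x3 ∧ x1) ∨ x4 ∨ ¬x2

¬¬¬(¬x3 ∧ (x3 ∨ ¬x1) ∧ ¬x4) ∨ ¬x2
≡ ¬(¬x3 ∧ (x3 ∨ ¬x1) ∧ ¬x4) ∨ ¬x2
≡ ¬¬x3 ∨ ¬(x3 ∨ ¬x1) ∨ ¬¬x4 ∨ ¬x2
≡ x3 ∨ ¬(x3 ∨ ¬x1) ∨ ¬¬x4 ∨ ¬x2
≡ x3 ∨ (¬x3 ∧ ¬¬x1) ∨ ¬¬x4 ∨ ¬x2
≡ x3 ∨ (¬x3 ∧ x1) ∨ ¬¬x4 ∨ ¬x2
≡ x3 ∨ (¬x3 ∧ x1) ∨ x4 ∨ ¬x2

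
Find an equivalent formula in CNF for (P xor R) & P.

(P xor R) & P
⇔ (P | R) & ~(P & R) & P   — expand xor
⇔ (P | R) & (~P | ~R) & P   — De Morgan
⇔ (~P | ~R) & P   — simplify

(~P | ~R) & P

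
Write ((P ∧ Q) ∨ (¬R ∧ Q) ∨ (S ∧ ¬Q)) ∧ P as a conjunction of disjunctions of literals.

(Q ∨ S) ∧ P

((P ∧ Q) ∨ (¬R ∧ Q) ∨ (S ∧ ¬Q)) ∧ P
= (P ∨ ¬R ∨ S) ∧ (P ∨ ¬R ∨ ¬Q) ∧ (P ∨ Q ∨ S) ∧ (P ∨ Q ∨ ¬Q) ∧ (Q ∨ ¬R ∨ S) ∧ (Q ∨ ¬R ∨ ¬Q) ∧ (Q ∨ Q ∨ S) ∧ (Q ∨ Q ∨ ¬Q) ∧ P   (distribute ∨ over ∧)
= (Q ∨ S) ∧ P   (simplify)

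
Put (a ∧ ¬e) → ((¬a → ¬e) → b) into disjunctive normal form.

(a ∧ ¬e) → ((¬a → ¬e) → b)
≡ ¬(a ∧ ¬e) ∨ ((¬a → ¬e) → b)   (eliminate →)
≡ ¬(a ∧ ¬e) ∨ ¬(¬a → ¬e) ∨ b   (eliminate →)
≡ ¬(a ∧ ¬e) ∨ ¬(¬¬a ∨ ¬e) ∨ b   (eliminate →)
≡ ¬a ∨ ¬¬e ∨ ¬(¬¬a ∨ ¬e) ∨ b   (De Morgan)
≡ ¬a ∨ e ∨ ¬(¬¬a ∨ ¬e) ∨ b   (double negation)
≡ ¬a ∨ e ∨ (¬¬¬a ∧ ¬¬e) ∨ b   (De Morgan)
≡ ¬a ∨ e ∨ (¬a ∧ ¬¬e) ∨ b   (double negation)
≡ ¬a ∨ e ∨ (¬a ∧ e) ∨ b   (double negation)
≡ ¬a ∨ e ∨ b   (simplify)

¬a ∨ e ∨ b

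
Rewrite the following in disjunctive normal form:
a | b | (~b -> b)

a | b

a | b | (~b -> b)
⇔ a | b | ~~b | b   [eliminate ->]
⇔ a | b | b | b   [double negation]
⇔ a | b   [simplify]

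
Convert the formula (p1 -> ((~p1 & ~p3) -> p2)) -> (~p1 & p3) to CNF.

(p1 | p3) & ~p1 & (~p2 | p3)

(p1 -> ((~p1 & ~p3) -> p2)) -> (~p1 & p3)
= ~(p1 -> ((~p1 & ~p3) -> p2)) | (~p1 & p3)   [eliminate ->]
= ~(~p1 | ((~p1 & ~p3) -> p2)) | (~p1 & p3)   [eliminate ->]
= ~(~p1 | ~(~p1 & ~p3) | p2) | (~p1 & p3)   [eliminate ->]
= (~~p1 & ~~(~p1 & ~p3) & ~p2) | (~p1 & p3)   [De Morgan]
= (p1 & ~~(~p1 & ~p3) & ~p2) | (~p1 & p3)   [double negation]
= (p1 & ~p1 & ~p3 & ~p2) | (~p1 & p3)   [double negation]
= (p1 | ~p1) & (p1 | p3) & (~p1 | ~p1) & (~p1 | p3) & (~p3 | ~p1) & (~p3 | p3) & (~p2 | ~p1) & (~p2 | p3)   [distribute | over &]
= (p1 | p3) & ~p1 & (~p2 | p3)   [simplify]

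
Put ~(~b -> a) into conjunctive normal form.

~(~b -> a)
≡ ~(~~b | a)   [eliminate ->]
≡ ~~~b & ~a   [De Morgan]
≡ ~b & ~a   [double negation]

~b & ~a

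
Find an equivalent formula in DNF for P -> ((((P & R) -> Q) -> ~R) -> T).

~P | (Q & R) | T

P -> ((((P & R) -> Q) -> ~R) -> T)
⇔ ~P | ((((P & R) -> Q) -> ~R) -> T)   (eliminate ->)
⇔ ~P | ~(((P & R) -> Q) -> ~R) | T   (eliminate ->)
⇔ ~P | ~(~((P & R) -> Q) | ~R) | T   (eliminate ->)
⇔ ~P | ~(~(~(P & R) | Q) | ~R) | T   (eliminate ->)
⇔ ~P | (~~(~(P & R) | Q) & ~~R) | T   (De Morgan)
⇔ ~P | ((~(P & R) | Q) & ~~R) | T   (double negation)
⇔ ~P | ((~P | ~R | Q) & ~~R) | T   (De Morgan)
⇔ ~P | ((~P | ~R | Q) & R) | T   (double negation)
⇔ ~P | (~P & R) | (~R & R) | (Q & R) | T   (distribute & over |)
⇔ ~P | (Q & R) | T   (simplify)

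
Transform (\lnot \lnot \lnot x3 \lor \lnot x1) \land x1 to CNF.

(\lnot \lnot \lnot x3 \lor \lnot x1) \land x1
≡ (\lnot x3 \lor \lnot x1) \land x1   (double negation)

(\lnot x3 \lor \lnot x1) \land x1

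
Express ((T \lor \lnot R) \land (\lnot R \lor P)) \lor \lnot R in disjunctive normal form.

((T \lor \lnot R) \land (\lnot R \lor P)) \lor \lnot R
= (T \land \lnot R) \lor (T \land P) \lor (\lnot R \land \lnot R) \lor (\lnot R \land P) \lor \lnot R   (distribute \land over \lor)
= (T \land P) \lor \lnot R   (simplify)

(T \land P) \lor \lnot R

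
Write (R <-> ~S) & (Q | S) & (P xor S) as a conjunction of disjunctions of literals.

(~R | ~S) & (S | R) & (Q | S) & (P | S) & (~P | ~S)

(R <-> ~S) & (Q | S) & (P xor S)
= (R -> ~S) & (~S -> R) & (Q | S) & (P xor S)   [eliminate <->]
= (~R | ~S) & (~S -> R) & (Q | S) & (P xor S)   [eliminate ->]
= (~R | ~S) & (~~S | R) & (Q | S) & (P xor S)   [eliminate ->]
= (~R | ~S) & (~~S | R) & (Q | S) & (P | S) & ~(P & S)   [expand xor]
= (~R | ~S) & (S | R) & (Q | S) & (P | S) & ~(P & S)   [double negation]
= (~R | ~S) & (S | R) & (Q | S) & (P | S) & (~P | ~S)   [De Morgan]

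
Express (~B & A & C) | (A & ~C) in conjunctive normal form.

(~B | ~C) & A

(~B & A & C) | (A & ~C)
≡ (~B | A) & (~B | ~C) & (A | A) & (A | ~C) & (C | A) & (C | ~C)   (distribute | over &)
≡ (~B | ~C) & A   (simplify)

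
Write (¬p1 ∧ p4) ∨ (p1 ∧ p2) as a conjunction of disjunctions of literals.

(¬p1 ∨ p2) ∧ (p4 ∨ p1) ∧ (p4 ∨ p2)

(¬p1 ∧ p4) ∨ (p1 ∧ p2)
= (¬p1 ∨ p1) ∧ (¬p1 ∨ p2) ∧ (p4 ∨ p1) ∧ (p4 ∨ p2)   (distribute ∨ over ∧)
= (¬p1 ∨ p2) ∧ (p4 ∨ p1) ∧ (p4 ∨ p2)   (simplify)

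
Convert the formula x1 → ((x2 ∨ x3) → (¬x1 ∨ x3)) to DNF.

x1 → ((x2 ∨ x3) → (¬x1 ∨ x3))
= ¬x1 ∨ ((x2 ∨ x3) → (¬x1 ∨ x3))   [eliminate →]
= ¬x1 ∨ ¬(x2 ∨ x3) ∨ ¬x1 ∨ x3   [eliminate →]
= ¬x1 ∨ (¬x2 ∧ ¬x3) ∨ ¬x1 ∨ x3   [De Morgan]
= ¬x1 ∨ (¬x2 ∧ ¬x3) ∨ x3   [simplify]

¬x1 ∨ (¬x2 ∧ ¬x3) ∨ x3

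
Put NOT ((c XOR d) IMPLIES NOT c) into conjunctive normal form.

NOT ((c XOR d) IMPLIES NOT c)
≡ NOT (NOT (c XOR d) OR NOT c)   (eliminate IMPLIES)
≡ NOT (NOT ((c OR d) AND NOT (c AND d)) OR NOT c)   (expand XOR)
≡ NOT NOT ((c OR d) AND NOT (c AND d)) AND NOT NOT c   (De Morgan)
≡ (c OR d) AND NOT (c AND d) AND NOT NOT c   (double negation)
≡ (c OR d) AND (NOT c OR NOT d) AND NOT NOT c   (De Morgan)
≡ (c OR d) AND (NOT c OR NOT d) AND c   (double negation)
≡ (NOT c OR NOT d) AND c   (simplify)

(NOT c OR NOT d) AND c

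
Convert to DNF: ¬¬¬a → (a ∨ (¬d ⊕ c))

¬¬¬a → (a ∨ (¬d ⊕ c))
≡ ¬¬¬¬a ∨ a ∨ (¬d ⊕ c)   [eliminate →]
≡ ¬¬¬¬a ∨ a ∨ (¬d ∧ ¬c) ∨ (¬¬d ∧ c)   [expand ⊕]
≡ ¬¬a ∨ a ∨ (¬d ∧ ¬c) ∨ (¬¬d ∧ c)   [double negation]
≡ a ∨ a ∨ (¬d ∧ ¬c) ∨ (¬¬d ∧ c)   [double negation]
≡ a ∨ a ∨ (¬d ∧ ¬c) ∨ (d ∧ c)   [double negation]
≡ a ∨ (¬d ∧ ¬c) ∨ (d ∧ c)   [simplify]

a ∨ (¬d ∧ ¬c) ∨ (d ∧ c)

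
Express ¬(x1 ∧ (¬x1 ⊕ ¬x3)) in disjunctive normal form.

¬x1 ∨ (x1 ∧ x3)

¬(x1 ∧ (¬x1 ⊕ ¬x3))
≡ ¬(x1 ∧ ((¬x1 ∧ ¬¬x3) ∨ (¬¬x1 ∧ ¬x3)))   [expand ⊕]
≡ ¬x1 ∨ ¬((¬x1 ∧ ¬¬x3) ∨ (¬¬x1 ∧ ¬x3))   [De Morgan]
≡ ¬x1 ∨ (¬(¬x1 ∧ ¬¬x3) ∧ ¬(¬¬x1 ∧ ¬x3))   [De Morgan]
≡ ¬x1 ∨ ((¬¬x1 ∨ ¬¬¬x3) ∧ ¬(¬¬x1 ∧ ¬x3))   [De Morgan]
≡ ¬x1 ∨ ((x1 ∨ ¬¬¬x3) ∧ ¬(¬¬x1 ∧ ¬x3))   [double negation]
≡ ¬x1 ∨ ((x1 ∨ ¬x3) ∧ ¬(¬¬x1 ∧ ¬x3))   [double negation]
≡ ¬x1 ∨ ((x1 ∨ ¬x3) ∧ (¬¬¬x1 ∨ ¬¬x3))   [De Morgan]
≡ ¬x1 ∨ ((x1 ∨ ¬x3) ∧ (¬x1 ∨ ¬¬x3))   [double negation]
≡ ¬x1 ∨ ((x1 ∨ ¬x3) ∧ (¬x1 ∨ x3))   [double negation]
≡ ¬x1 ∨ (x1 ∧ ¬x1) ∨ (x1 ∧ x3) ∨ (¬x3 ∧ ¬x1) ∨ (¬x3 ∧ x3)   [distribute ∧ over ∨]
≡ ¬x1 ∨ (x1 ∧ x3)   [simplify]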